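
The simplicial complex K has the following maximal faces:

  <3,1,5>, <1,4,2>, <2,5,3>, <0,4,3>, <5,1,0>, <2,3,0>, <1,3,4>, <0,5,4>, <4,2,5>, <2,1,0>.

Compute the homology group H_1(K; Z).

Order the vertices as 0 < 1 < 2 < 3 < 4 < 5. Listing each simplex with vertices in this order, K has dimension 2 with simplices:

  0-simplices (6): [0], [1], [2], [3], [4], [5]
  1-simplices (15): [0,1], [0,2], [0,3], [0,4], [0,5], [1,2], [1,3], [1,4], [1,5], [2,3], [2,4], [2,5], [3,4], [3,5], [4,5]
  2-simplices (10): [0,1,2], [0,1,5], [0,2,3], [0,3,4], [0,4,5], [1,2,4], [1,3,4], [1,3,5], [2,3,5], [2,4,5]

giving chain groups C_0 ≅ Z^6, C_1 ≅ Z^15, C_2 ≅ Z^10.

The boundary map ∂_1: C_1 → C_0 sends each edge [p,q] (with p < q) to q − p. For instance
  ∂[3,5] = [5] − [3].
The resulting 6×15 matrix has rank 5, and its Smith normal form has invariant factors (1,1,1,1,1).

∂_2: C_2 → C_1 sends each 2-simplex [p,q,r] to [q,r] − [p,r] + [p,q]. For instance
  ∂[0,3,4] = [3,4] − [0,4] + [0,3],
  ∂[1,3,5] = [3,5] − [1,5] + [1,3].
The 15×10 boundary matrix has rank 10 and Smith normal form diag(1,1,1,1,1,1,1,1,1,2).

From H_k ≅ ker(∂_k) / im(∂_{k+1}) we obtain:

  H_1: rank ker ∂_1 − rank ∂_2 = (15 − 5) − 10 = 0, and ∂_2 has invariant factor 2 > 1, so H_1 = Z/2.

H_1 = Z/2.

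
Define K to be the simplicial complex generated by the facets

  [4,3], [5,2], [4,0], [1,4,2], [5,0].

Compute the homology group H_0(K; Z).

H_0 = Z.

We work with the vertex ordering 0 < 1 < 2 < 3 < 4 < 5. The simplices of K, each written with vertices in increasing order, are:

  0-simplices (6): [0], [1], [2], [3], [4], [5]
  1-simplices (7): [0,4], [0,5], [1,2], [1,4], [2,4], [2,5], [3,4]
  2-simplices (1): [1,2,4]

Hence C_0 ≅ Z^6, C_1 ≅ Z^7, C_2 ≅ Z^1.

∂_1: C_1 → C_0 sends each edge [p,q] (with p < q) to q − p.
The resulting 6×7 matrix has rank 5, and its Smith normal form has invariant factors (1,1,1,1,1).

∂_2: C_2 → C_1 sends each 2-simplex [p,q,r] to [q,r] − [p,r] + [p,q]. For instance
  ∂[1,2,4] = [2,4] − [1,4] + [1,2].
As a 7×1 matrix over Z this has rank 1, with invariant factors (1).

Reading off H_k = ker ∂_k / im ∂_{k+1}:

  H_0: rank C_0 − rank ∂_1 = 6 − 5 = 1, and the invariant factors of ∂_1 are all 1, so H_0 ≅ Z.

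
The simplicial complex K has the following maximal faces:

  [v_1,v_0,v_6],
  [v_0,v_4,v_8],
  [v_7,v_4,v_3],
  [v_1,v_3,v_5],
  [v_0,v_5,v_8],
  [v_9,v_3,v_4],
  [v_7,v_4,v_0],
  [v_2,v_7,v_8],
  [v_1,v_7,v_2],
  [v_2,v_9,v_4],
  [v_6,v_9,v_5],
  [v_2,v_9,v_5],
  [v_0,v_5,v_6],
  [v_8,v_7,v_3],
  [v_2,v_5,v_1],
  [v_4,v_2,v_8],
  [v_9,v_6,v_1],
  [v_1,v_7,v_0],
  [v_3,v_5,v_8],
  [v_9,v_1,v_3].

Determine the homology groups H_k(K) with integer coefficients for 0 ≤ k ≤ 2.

We work with the vertex ordering v_0 < v_1 < v_2 < v_3 < v_4 < v_5 < v_6 < v_7 < v_8 < v_9. The simplices of K, each written with vertices in increasing order, are:

  0-simplices (10): [v_0], [v_1], [v_2], [v_3], [v_4], [v_5], [v_6], [v_7], [v_8], [v_9]
  1-simplices (30): (30 of them)
  2-simplices (20): (20 of them)

so the chain groups are C_0 ≅ Z^10, C_1 ≅ Z^30, C_2 ≅ Z^20.

∂_1: C_1 → C_0 maps an edge to its endpoints' difference, ∂[p,q] = q − p. For instance
  ∂[v_4,v_8] = [v_8] − [v_4].
This gives a 10×30 integer matrix of rank 9; reducing to Smith normal form yields diagonal entries (1,1,1,1,1,1,1,1,1).

The boundary map ∂_2: C_2 → C_1 acts by ∂[p,q,r] = [q,r] − [p,r] + [p,q]. For instance
  ∂[v_1,v_3,v_9] = [v_3,v_9] − [v_1,v_9] + [v_1,v_3],
  ∂[v_0,v_1,v_7] = [v_1,v_7] − [v_0,v_7] + [v_0,v_1].
As a 30×20 matrix over Z this has rank 20, with invariant factors (1,1,1,1,1,1,1,1,1,1,1,1,1,1,1,1,1,1,1,2).

Now H_k = ker ∂_k / im ∂_{k+1}, so:

  H_0: rank C_0 − rank ∂_1 = 10 − 9 = 1, and the invariant factors of ∂_1 are all 1, so H_0 = Z.
  H_1: rank ker ∂_1 − rank ∂_2 = (30 − 9) − 20 = 1, and ∂_2 has invariant factor 2 > 1, so H_1 = Z ⊕ Z/2Z.
  H_2: rank ker ∂_2 − rank ∂_3 = (20 − 20) − 0 = 0, and there is no ∂_3, so H_2 = 0.

As a check, the Euler characteristic is 10 − 30 + 20 = 0, which agrees with 1 − 1 + 0 = 0.
(K is a triangulation of the Klein bottle.)

H_0 ≅ Z,  H_1 ≅ Z ⊕ Z/2Z,  H_2 = 0.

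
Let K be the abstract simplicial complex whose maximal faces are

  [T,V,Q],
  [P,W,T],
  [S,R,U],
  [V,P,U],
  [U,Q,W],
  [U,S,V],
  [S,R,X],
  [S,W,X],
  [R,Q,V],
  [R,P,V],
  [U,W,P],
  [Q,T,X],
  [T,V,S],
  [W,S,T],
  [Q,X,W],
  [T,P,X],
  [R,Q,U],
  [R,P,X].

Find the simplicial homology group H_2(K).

H_2 = 0.

Take the total order P < Q < R < S < T < U < V < W < X on the vertex set. Then K (dimension 2) consists of the simplices:

  0-simplices (9): P, Q, R, S, T, U, V, W, X
  1-simplices (27): PR, PT, PU, PV, PW, PX, QR, QT, QU, QV, QW, QX, RS, RU, RV, RX, ST, SU, SV, SW, SX, TV, TW, TX, UV, UW, WX
  2-simplices (18): PRV, PRX, PTW, PTX, PUV, PUW, QRU, QRV, QTV, QTX, QUW, QWX, RSU, RSX, STV, STW, SUV, SWX

Hence C_0 ≅ Z^9, C_1 ≅ Z^27, C_2 ≅ Z^18.

∂_1: C_1 → C_0 maps an edge to its endpoints' difference, ∂[p,q] = q − p.
The resulting 9×27 matrix has rank 8, and its Smith normal form has invariant factors (1,1,1,1,1,1,1,1).

Boundary ∂_2: C_2 → C_1 maps a triangle to the signed sum of its edges. For instance
  ∂QUW = UW − QW + QU,
  ∂RSX = SX − RX + RS.
The 27×18 boundary matrix has rank 18 and Smith normal form diag(1,1,1,1,1,1,1,1,1,1,1,1,1,1,1,1,1,2).

Computing H_k = (kernel of ∂_k) / (image of ∂_{k+1}):

  H_2: rank ker ∂_2 − rank ∂_3 = (18 − 18) − 0 = 0, and there is no ∂_3, so H_2 = 0.

(K is a triangulation of the Klein bottle.)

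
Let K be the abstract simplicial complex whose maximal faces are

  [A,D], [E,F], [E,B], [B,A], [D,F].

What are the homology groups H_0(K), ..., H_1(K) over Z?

Take the total order A < B < D < E < F on the vertex set. Then K (dimension 1) consists of the simplices:

  0-simplices (5): A, B, D, E, F
  1-simplices (5): AB, AD, BE, DF, EF

so the chain groups are C_0 ≅ Z^5, C_1 ≅ Z^5.

Boundary ∂_1: C_1 → C_0 is given by ∂[p,q] = [q] − [p]. For instance
  ∂DF = F − D.
This gives a 5×5 integer matrix of rank 4; reducing to Smith normal form yields diagonal entries (1,1,1,1).

Now H_k = ker ∂_k / im ∂_{k+1}, so:

  H_0: rank C_0 − rank ∂_1 = 5 − 4 = 1, and the invariant factors of ∂_1 are all 1, so H_0 = Z.
  H_1: rank ker ∂_1 − rank ∂_2 = (5 − 4) − 0 = 1, and there is no ∂_2, so H_1 = Z.

H_0 ≅ Z,  H_1 ≅ Z.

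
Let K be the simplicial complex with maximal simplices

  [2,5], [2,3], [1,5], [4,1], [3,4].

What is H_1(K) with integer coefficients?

We work with the vertex ordering 1 < 2 < 3 < 4 < 5. The simplices of K, each written with vertices in increasing order, are:

  0-simplices (5): [1], [2], [3], [4], [5]
  1-simplices (5): [1,4], [1,5], [2,3], [2,5], [3,4]

giving chain groups C_0 ≅ Z^5, C_1 ≅ Z^5.

The boundary map ∂_1: C_1 → C_0 maps an edge to its endpoints' difference, ∂[p,q] = q − p.
This gives a 5×5 integer matrix of rank 4; reducing to Smith normal form yields diagonal entries (1,1,1,1).

Reading off H_k = ker ∂_k / im ∂_{k+1}:

  H_1: rank ker ∂_1 − rank ∂_2 = (5 − 4) − 0 = 1, and there is no ∂_2, so H_1 = Z.

(K is a triangulation of the circle S^1.)

H_1 ≅ Z.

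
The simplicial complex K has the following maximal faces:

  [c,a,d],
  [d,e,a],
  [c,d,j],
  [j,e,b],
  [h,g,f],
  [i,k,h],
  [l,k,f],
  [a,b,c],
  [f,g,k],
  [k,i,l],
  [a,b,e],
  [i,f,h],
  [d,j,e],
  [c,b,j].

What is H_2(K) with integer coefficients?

Fix the vertex order a < b < c < d < e < f < g < h < i < j < k < l and write every simplex with vertices in increasing order. Then dim K = 2 and the simplices of K are:

  0-simplices (12): a, b, c, d, e, f, g, h, i, j, k, l
  1-simplices (24): ab, ac, ad, ae, bc, be, bj, cd, cj, de, dj, ej, fg, fh, fi, fk, fl, gh, gk, hi, hk, ik, il, kl
  2-simplices (14): abc, abe, acd, ade, bcj, bej, cdj, dej, fgh, fgk, fhi, fkl, hik, ikl

Hence C_0 ≅ Z^12, C_1 ≅ Z^24, C_2 ≅ Z^14.

Boundary ∂_1: C_1 → C_0 is given by ∂[p,q] = [q] − [p]. For instance
  ∂bc = c − b.
As a 12×24 matrix over Z this has rank 10, with invariant factors (1,1,1,1,1,1,1,1,1,1).

The boundary map ∂_2: C_2 → C_1 acts by ∂[p,q,r] = [q,r] − [p,r] + [p,q]. For instance
  ∂fgk = gk − fk + fg,
  ∂fhi = hi − fi + fh.
The 24×14 boundary matrix has rank 13 and Smith normal form diag(1,1,1,1,1,1,1,1,1,1,1,1,1).

Now H_k = ker ∂_k / im ∂_{k+1}, so:

  H_2: rank ker ∂_2 − rank ∂_3 = (14 − 13) − 0 = 1, and there is no ∂_3, so H_2 = Z.

(K is a triangulation of the disjoint union of the cylinder S^1 x I and the 2-sphere S^2.)

H_2 ≅ Z.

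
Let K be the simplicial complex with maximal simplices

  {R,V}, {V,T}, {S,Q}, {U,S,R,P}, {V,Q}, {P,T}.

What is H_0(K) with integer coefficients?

We work with the vertex ordering P < Q < R < S < T < U < V. The simplices of K, each written with vertices in increasing order, are:

  0-simplices (7): P, Q, R, S, T, U, V
  1-simplices (11): PR, PS, PT, PU, QS, QV, RS, RU, RV, SU, TV
  2-simplices (4): PRS, PRU, PSU, RSU
  3-simplices (1): PRSU

giving chain groups C_0 ≅ Z^7, C_1 ≅ Z^11, C_2 ≅ Z^4, C_3 ≅ Z^1.

The boundary map ∂_1: C_1 → C_0 sends each edge [p,q] (with p < q) to q − p. For instance
  ∂RS = S − R.
The resulting 7×11 matrix has rank 6, and its Smith normal form has invariant factors (1,1,1,1,1,1).

Boundary ∂_2: C_2 → C_1 sends each 2-simplex [p,q,r] to [q,r] − [p,r] + [p,q]. For instance
  ∂RSU = SU − RU + RS,
  ∂PSU = SU − PU + PS.
The 11×4 boundary matrix has rank 3 and Smith normal form diag(1,1,1).

∂_3: C_3 → C_2 sends each 3-simplex σ to the alternating sum Σ_i (−1)^i (σ with its i-th vertex removed). For instance
  ∂PRSU = RSU − PSU + PRU − PRS.
As a 4×1 matrix over Z this has rank 1, with invariant factors (1).

Computing H_k = (kernel of ∂_k) / (image of ∂_{k+1}):

  H_0: rank C_0 − rank ∂_1 = 7 − 6 = 1, and the invariant factors of ∂_1 are all 1, so H_0 ≅ Z.

H_0 = Z.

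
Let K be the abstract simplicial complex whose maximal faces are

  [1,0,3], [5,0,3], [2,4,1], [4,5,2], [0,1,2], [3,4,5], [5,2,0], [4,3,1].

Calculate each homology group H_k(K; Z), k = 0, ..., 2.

K has 6 vertices, 12 edges, 8 triangles.
rank ∂_0 = 0, rank ∂_1 = 5 ⇒ b_0 = 6 − 0 − 5 = 1; all invariant factors of ∂_1 are 1 so no torsion. So H_0 ≅ Z.
rank ∂_1 = 5, rank ∂_2 = 7 ⇒ b_1 = 12 − 5 − 7 = 0; all invariant factors of ∂_2 are 1 so no torsion. So H_1 ≅ 0.
rank ∂_2 = 7, rank ∂_3 = 0 ⇒ b_2 = 8 − 7 − 0 = 1. So H_2 ≅ Z.

H_0 = Z,  H_1 = 0,  H_2 = Z.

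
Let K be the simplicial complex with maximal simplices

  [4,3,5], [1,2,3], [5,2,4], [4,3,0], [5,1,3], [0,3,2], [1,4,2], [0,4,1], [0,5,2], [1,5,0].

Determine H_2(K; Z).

K has 6 vertices, 15 edges, 10 triangles.
rank ∂_2 = 10, rank ∂_3 = 0 ⇒ b_2 = 10 − 10 − 0 = 0. So H_2 ≅ 0.

H_2 ≅ 0.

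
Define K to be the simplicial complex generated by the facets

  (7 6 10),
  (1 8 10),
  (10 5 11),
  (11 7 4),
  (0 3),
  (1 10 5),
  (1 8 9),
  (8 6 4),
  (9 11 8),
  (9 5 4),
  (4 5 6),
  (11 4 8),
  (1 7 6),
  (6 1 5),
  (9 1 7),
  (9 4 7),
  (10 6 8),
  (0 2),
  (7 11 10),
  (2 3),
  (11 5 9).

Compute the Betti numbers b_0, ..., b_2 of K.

Take the total order 0 < 1 < 2 < 3 < 4 < 5 < 6 < 7 < 8 < 9 < 10 < 11 on the vertex set. Then K (dimension 2) consists of the simplices:

  0-simplices (12): [0], [1], [2], [3], [4], [5], [6], [7], [8], [9], [10], [11]
  1-simplices (30): (30 of them)
  2-simplices (18): (18 of them)

so the chain groups are C_0 ≅ Z^12, C_1 ≅ Z^30, C_2 ≅ Z^18.

∂_1: C_1 → C_0 maps an edge to its endpoints' difference, ∂[p,q] = q − p. For instance
  ∂[5,6] = [6] − [5].
The resulting 12×30 matrix has rank 10, and its Smith normal form has invariant factors (1,1,1,1,1,1,1,1,1,1).

The boundary map ∂_2: C_2 → C_1 maps a triangle to the signed sum of its edges. For instance
  ∂[1,8,9] = [8,9] − [1,9] + [1,8],
  ∂[5,10,11] = [10,11] − [5,11] + [5,10].
As a 30×18 matrix over Z this has rank 18, with invariant factors (1,1,1,1,1,1,1,1,1,1,1,1,1,1,1,1,1,2).

Reading off H_k = ker ∂_k / im ∂_{k+1}:

  H_0: rank C_0 − rank ∂_1 = 12 − 10 = 2, and the invariant factors of ∂_1 are all 1, so H_0 ≅ Z^2.
  H_1: rank ker ∂_1 − rank ∂_2 = (30 − 10) − 18 = 2, and ∂_2 has invariant factor 2 > 1, so H_1 ≅ Z^2 ⊕ Z/2.
  H_2: rank ker ∂_2 − rank ∂_3 = (18 − 18) − 0 = 0, and there is no ∂_3, so H_2 ≅ 0.

As a check, the Euler characteristic is 12 − 30 + 18 = 0, which agrees with 2 − 2 + 0 = 0.

Hence the Betti numbers are b_0 = 2, b_1 = 2, b_2 = 0.

b_0 = 2, b_1 = 2, b_2 = 0.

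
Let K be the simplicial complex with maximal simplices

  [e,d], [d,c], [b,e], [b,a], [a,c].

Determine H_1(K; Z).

H_1 = Z.

Fix the vertex order a < b < c < d < e and write every simplex with vertices in increasing order. Then dim K = 1 and the simplices of K are:

  0-simplices (5): a, b, c, d, e
  1-simplices (5): ab, ac, be, cd, de

Hence C_0 ≅ Z^5, C_1 ≅ Z^5.

∂_1: C_1 → C_0 is given by ∂[p,q] = [q] − [p]. For instance
  ∂de = e − d.
As a 5×5 matrix over Z this has rank 4, with invariant factors (1,1,1,1).

Reading off H_k = ker ∂_k / im ∂_{k+1}:

  H_1: rank ker ∂_1 − rank ∂_2 = (5 − 4) − 0 = 1, and there is no ∂_2, so H_1 ≅ Z.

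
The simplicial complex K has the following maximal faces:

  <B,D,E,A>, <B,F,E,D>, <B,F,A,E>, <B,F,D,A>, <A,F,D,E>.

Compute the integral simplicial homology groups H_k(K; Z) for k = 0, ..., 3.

Order the vertices as A < B < D < E < F. Listing each simplex with vertices in this order, K has dimension 3 with simplices:

  0-simplices (5): A, B, D, E, F
  1-simplices (10): AB, AD, AE, AF, BD, BE, BF, DE, DF, EF
  2-simplices (10): ABD, ABE, ABF, ADE, ADF, AEF, BDE, BDF, BEF, DEF
  3-simplices (5): ABDE, ABDF, ABEF, ADEF, BDEF

Hence C_0 ≅ Z^5, C_1 ≅ Z^10, C_2 ≅ Z^10, C_3 ≅ Z^5.

The boundary map ∂_1: C_1 → C_0 maps an edge to its endpoints' difference, ∂[p,q] = q − p.
This gives a 5×10 integer matrix of rank 4; reducing to Smith normal form yields diagonal entries (1,1,1,1).

∂_2: C_2 → C_1 acts by ∂[p,q,r] = [q,r] − [p,r] + [p,q]. For instance
  ∂ABF = BF − AF + AB,
  ∂BDF = DF − BF + BD.
As a 10×10 matrix over Z this has rank 6, with invariant factors (1,1,1,1,1,1).

The boundary map ∂_3: C_3 → C_2 sends each 3-simplex σ to the alternating sum Σ_i (−1)^i (σ with its i-th vertex removed). For instance
  ∂ABEF = BEF − AEF + ABF − ABE,
  ∂ABDF = BDF − ADF + ABF − ABD.
This gives a 10×5 integer matrix of rank 4; reducing to Smith normal form yields diagonal entries (1,1,1,1).

Computing H_k = (kernel of ∂_k) / (image of ∂_{k+1}):

  H_0: rank C_0 − rank ∂_1 = 5 − 4 = 1, and the invariant factors of ∂_1 are all 1, so H_0 ≅ Z.
  H_1: rank ker ∂_1 − rank ∂_2 = (10 − 4) − 6 = 0, and the invariant factors of ∂_2 are all 1, so H_1 ≅ 0.
  H_2: rank ker ∂_2 − rank ∂_3 = (10 − 6) − 4 = 0, and the invariant factors of ∂_3 are all 1, so H_2 ≅ 0.
  H_3: rank ker ∂_3 − rank ∂_4 = (5 − 4) − 0 = 1, and there is no ∂_4, so H_3 ≅ Z.

H_0 = Z,  H_1 = 0,  H_2 = 0,  H_3 = Z.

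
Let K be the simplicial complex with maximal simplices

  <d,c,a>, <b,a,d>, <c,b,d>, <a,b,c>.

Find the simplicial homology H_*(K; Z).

K has 4 vertices, 6 edges, 4 triangles.
rank ∂_0 = 0, rank ∂_1 = 3 ⇒ b_0 = 4 − 0 − 3 = 1; all invariant factors of ∂_1 are 1 so no torsion. So H_0 ≅ Z.
rank ∂_1 = 3, rank ∂_2 = 3 ⇒ b_1 = 6 − 3 − 3 = 0; all invariant factors of ∂_2 are 1 so no torsion. So H_1 ≅ 0.
rank ∂_2 = 3, rank ∂_3 = 0 ⇒ b_2 = 4 − 3 − 0 = 1. So H_2 ≅ Z.

H_0 = Z,  H_1 = 0,  H_2 = Z.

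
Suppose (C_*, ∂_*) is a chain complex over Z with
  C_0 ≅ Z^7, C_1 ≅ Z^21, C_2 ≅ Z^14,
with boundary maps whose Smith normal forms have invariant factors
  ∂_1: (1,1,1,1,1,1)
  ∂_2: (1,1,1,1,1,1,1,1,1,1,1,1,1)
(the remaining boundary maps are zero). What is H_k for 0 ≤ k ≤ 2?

H_0 ≅ Z,  H_1 ≅ Z^2,  H_2 ≅ Z.

H_0: b_0 = 7 − 0 − 6 = 1; torsion from ∂_1 factors > 1: none. So H_0 ≅ Z.
H_1: b_1 = 21 − 6 − 13 = 2; torsion from ∂_2 factors > 1: none. So H_1 ≅ Z^2.
H_2: b_2 = 14 − 13 − 0 = 1; torsion from ∂_3 factors > 1: none. So H_2 ≅ Z.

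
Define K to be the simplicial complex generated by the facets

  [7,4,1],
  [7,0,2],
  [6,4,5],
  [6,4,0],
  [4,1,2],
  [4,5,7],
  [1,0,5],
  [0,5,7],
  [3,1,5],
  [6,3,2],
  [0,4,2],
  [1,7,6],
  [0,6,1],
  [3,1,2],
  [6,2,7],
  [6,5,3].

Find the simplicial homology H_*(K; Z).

H_0 = Z,  H_1 = Z^2,  H_2 = Z.

K has 8 vertices, 24 edges, 16 triangles.
rank ∂_0 = 0, rank ∂_1 = 7 ⇒ b_0 = 8 − 0 − 7 = 1; all invariant factors of ∂_1 are 1 so no torsion. So H_0 = Z.
rank ∂_1 = 7, rank ∂_2 = 15 ⇒ b_1 = 24 − 7 − 15 = 2; all invariant factors of ∂_2 are 1 so no torsion. So H_1 = Z^2.
rank ∂_2 = 15, rank ∂_3 = 0 ⇒ b_2 = 16 − 15 − 0 = 1. So H_2 = Z.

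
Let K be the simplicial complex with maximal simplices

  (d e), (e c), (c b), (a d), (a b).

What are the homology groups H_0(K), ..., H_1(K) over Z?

Take the total order a < b < c < d < e on the vertex set. Then K (dimension 1) consists of the simplices:

  0-simplices (5): a, b, c, d, e
  1-simplices (5): ab, ad, bc, ce, de

giving chain groups C_0 ≅ Z^5, C_1 ≅ Z^5.

Boundary ∂_1: C_1 → C_0 maps an edge to its endpoints' difference, ∂[p,q] = q − p.
As a 5×5 matrix over Z this has rank 4, with invariant factors (1,1,1,1).

From H_k ≅ ker(∂_k) / im(∂_{k+1}) we obtain:

  H_0: rank C_0 − rank ∂_1 = 5 − 4 = 1, and the invariant factors of ∂_1 are all 1, so H_0 ≅ Z.
  H_1: rank ker ∂_1 − rank ∂_2 = (5 − 4) − 0 = 1, and there is no ∂_2, so H_1 ≅ Z.

H_0 = Z,  H_1 = Z.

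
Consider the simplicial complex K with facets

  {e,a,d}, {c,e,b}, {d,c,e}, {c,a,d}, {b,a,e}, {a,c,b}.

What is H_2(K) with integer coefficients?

H_2 = Z.

Fix the vertex order a < b < c < d < e and write every simplex with vertices in increasing order. Then dim K = 2 and the simplices of K are:

  0-simplices (5): a, b, c, d, e
  1-simplices (9): ab, ac, ad, ae, bc, be, cd, ce, de
  2-simplices (6): abc, abe, acd, ade, bce, cde

so the chain groups are C_0 ≅ Z^5, C_1 ≅ Z^9, C_2 ≅ Z^6.

Boundary ∂_1: C_1 → C_0 is given by ∂[p,q] = [q] − [p]. For instance
  ∂bc = c − b.
This gives a 5×9 integer matrix of rank 4; reducing to Smith normal form yields diagonal entries (1,1,1,1).

∂_2: C_2 → C_1 acts by ∂[p,q,r] = [q,r] − [p,r] + [p,q]. For instance
  ∂abe = be − ae + ab,
  ∂abc = bc − ac + ab.
The resulting 9×6 matrix has rank 5, and its Smith normal form has invariant factors (1,1,1,1,1).

Computing H_k = (kernel of ∂_k) / (image of ∂_{k+1}):

  H_2: rank ker ∂_2 − rank ∂_3 = (6 − 5) − 0 = 1, and there is no ∂_3, so H_2 = Z.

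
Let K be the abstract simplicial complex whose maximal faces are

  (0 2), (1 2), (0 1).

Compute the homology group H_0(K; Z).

Take the total order 0 < 1 < 2 on the vertex set. Then K (dimension 1) consists of the simplices:

  0-simplices (3): [0], [1], [2]
  1-simplices (3): [0,1], [0,2], [1,2]

Hence C_0 ≅ Z^3, C_1 ≅ Z^3.

Boundary ∂_1: C_1 → C_0 is given by ∂[p,q] = [q] − [p]. For instance
  ∂[0,1] = [1] − [0].
The resulting 3×3 matrix has rank 2, and its Smith normal form has invariant factors (1,1).

Now H_k = ker ∂_k / im ∂_{k+1}, so:

  H_0: rank C_0 − rank ∂_1 = 3 − 2 = 1, and the invariant factors of ∂_1 are all 1, so H_0 ≅ Z.

(K is a triangulation of the circle S^1.)

H_0 = Z.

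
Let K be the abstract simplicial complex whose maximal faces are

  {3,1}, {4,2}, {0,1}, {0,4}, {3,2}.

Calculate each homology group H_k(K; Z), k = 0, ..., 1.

Take the total order 0 < 1 < 2 < 3 < 4 on the vertex set. Then K (dimension 1) consists of the simplices:

  0-simplices (5): [0], [1], [2], [3], [4]
  1-simplices (5): [0,1], [0,4], [1,3], [2,3], [2,4]

Hence C_0 ≅ Z^5, C_1 ≅ Z^5.

Boundary ∂_1: C_1 → C_0 is given by ∂[p,q] = [q] − [p].
As a 5×5 matrix over Z this has rank 4, with invariant factors (1,1,1,1).

Now H_k = ker ∂_k / im ∂_{k+1}, so:

  H_0: rank C_0 − rank ∂_1 = 5 − 4 = 1, and the invariant factors of ∂_1 are all 1, so H_0 = Z.
  H_1: rank ker ∂_1 − rank ∂_2 = (5 − 4) − 0 = 1, and there is no ∂_2, so H_1 = Z.

As a check, the Euler characteristic is 5 − 5 = 0, which agrees with 1 − 1 = 0.

H_0 ≅ Z,  H_1 ≅ Z.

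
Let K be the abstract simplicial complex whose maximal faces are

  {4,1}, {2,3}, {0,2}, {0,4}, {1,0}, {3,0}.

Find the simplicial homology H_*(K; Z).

Take the total order 0 < 1 < 2 < 3 < 4 on the vertex set. Then K (dimension 1) consists of the simplices:

  0-simplices (5): [0], [1], [2], [3], [4]
  1-simplices (6): [0,1], [0,2], [0,3], [0,4], [1,4], [2,3]

so the chain groups are C_0 ≅ Z^5, C_1 ≅ Z^6.

The boundary map ∂_1: C_1 → C_0 is given by ∂[p,q] = [q] − [p].
The 5×6 boundary matrix has rank 4 and Smith normal form diag(1,1,1,1).

From H_k ≅ ker(∂_k) / im(∂_{k+1}) we obtain:

  H_0: rank C_0 − rank ∂_1 = 5 − 4 = 1, and the invariant factors of ∂_1 are all 1, so H_0 ≅ Z.
  H_1: rank ker ∂_1 − rank ∂_2 = (6 − 4) − 0 = 2, and there is no ∂_2, so H_1 ≅ Z^2.

As a check, the Euler characteristic is 5 − 6 = -1, which agrees with 1 − 2 = -1.
(K is a triangulation of a wedge of 2 circles.)

H_0 ≅ Z,  H_1 ≅ Z^2.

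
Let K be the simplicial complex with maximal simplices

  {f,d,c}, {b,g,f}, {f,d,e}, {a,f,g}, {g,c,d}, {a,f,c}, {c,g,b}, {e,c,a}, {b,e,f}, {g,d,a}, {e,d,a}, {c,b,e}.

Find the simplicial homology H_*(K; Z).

K has 7 vertices, 18 edges, 12 triangles.
rank ∂_0 = 0, rank ∂_1 = 6 ⇒ b_0 = 7 − 0 − 6 = 1; all invariant factors of ∂_1 are 1 so no torsion. So H_0 ≅ Z.
rank ∂_1 = 6, rank ∂_2 = 12 ⇒ b_1 = 18 − 6 − 12 = 0; ∂_2 has invariant factor(s) [2] giving torsion. So H_1 ≅ Z/2.
rank ∂_2 = 12, rank ∂_3 = 0 ⇒ b_2 = 12 − 12 − 0 = 0. So H_2 ≅ 0.

H_0 = Z,  H_1 = Z/2,  H_2 = 0.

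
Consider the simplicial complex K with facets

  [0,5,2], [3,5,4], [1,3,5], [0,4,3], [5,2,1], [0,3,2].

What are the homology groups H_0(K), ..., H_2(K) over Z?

We work with the vertex ordering 0 < 1 < 2 < 3 < 4 < 5. The simplices of K, each written with vertices in increasing order, are:

  0-simplices (6): [0], [1], [2], [3], [4], [5]
  1-simplices (12): [0,2], [0,3], [0,4], [0,5], [1,2], [1,3], [1,5], [2,3], [2,5], [3,4], [3,5], [4,5]
  2-simplices (6): [0,2,3], [0,2,5], [0,3,4], [1,2,5], [1,3,5], [3,4,5]

Hence C_0 ≅ Z^6, C_1 ≅ Z^12, C_2 ≅ Z^6.

Boundary ∂_1: C_1 → C_0 sends each edge [p,q] (with p < q) to q − p.
This gives a 6×12 integer matrix of rank 5; reducing to Smith normal form yields diagonal entries (1,1,1,1,1).

The boundary map ∂_2: C_2 → C_1 sends each 2-simplex [p,q,r] to [q,r] − [p,r] + [p,q]. For instance
  ∂[0,2,5] = [2,5] − [0,5] + [0,2],
  ∂[0,2,3] = [2,3] − [0,3] + [0,2].
The 12×6 boundary matrix has rank 6 and Smith normal form diag(1,1,1,1,1,1).

Now H_k = ker ∂_k / im ∂_{k+1}, so:

  H_0: rank C_0 − rank ∂_1 = 6 − 5 = 1, and the invariant factors of ∂_1 are all 1, so H_0 ≅ Z.
  H_1: rank ker ∂_1 − rank ∂_2 = (12 − 5) − 6 = 1, and the invariant factors of ∂_2 are all 1, so H_1 ≅ Z.
  H_2: rank ker ∂_2 − rank ∂_3 = (6 − 6) − 0 = 0, and there is no ∂_3, so H_2 ≅ 0.

As a check, the Euler characteristic is 6 − 12 + 6 = 0, which agrees with 1 − 1 + 0 = 0.
(K is a triangulation of the cylinder S^1 x I.)

H_0 = Z,  H_1 = Z,  H_2 = 0.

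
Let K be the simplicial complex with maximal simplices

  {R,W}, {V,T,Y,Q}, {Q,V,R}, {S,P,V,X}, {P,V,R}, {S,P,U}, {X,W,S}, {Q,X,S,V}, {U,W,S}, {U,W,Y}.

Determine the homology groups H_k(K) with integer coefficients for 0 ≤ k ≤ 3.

H_0 ≅ Z,  H_1 ≅ Z^2,  H_2 = 0,  H_3 = 0.

Take the total order P < Q < R < S < T < U < V < W < X < Y on the vertex set. Then K (dimension 3) consists of the simplices:

  0-simplices (10): P, Q, R, S, T, U, V, W, X, Y
  1-simplices (25): PR, PS, PU, PV, PX, QR, QS, QT, QV, QX, QY, RV, RW, SU, SV, SW, SX, TV, TY, UW, UY, VX, VY, WX, WY
  2-simplices (17): PRV, PSU, PSV, PSX, PVX, QRV, QSV, QSX, QTV, QTY, QVX, QVY, SUW, SVX, SWX, TVY, UWY
  3-simplices (3): PSVX, QSVX, QTVY

giving chain groups C_0 ≅ Z^10, C_1 ≅ Z^25, C_2 ≅ Z^17, C_3 ≅ Z^3.

The boundary map ∂_1: C_1 → C_0 maps an edge to its endpoints' difference, ∂[p,q] = q − p. For instance
  ∂RW = W − R.
The resulting 10×25 matrix has rank 9, and its Smith normal form has invariant factors (1,1,1,1,1,1,1,1,1).

The boundary map ∂_2: C_2 → C_1 acts by ∂[p,q,r] = [q,r] − [p,r] + [p,q]. For instance
  ∂QTY = TY − QY + QT,
  ∂PSX = SX − PX + PS.
This gives a 25×17 integer matrix of rank 14; reducing to Smith normal form yields diagonal entries (1,1,1,1,1,1,1,1,1,1,1,1,1,1).

Boundary ∂_3: C_3 → C_2 sends each 3-simplex σ to the alternating sum Σ_i (−1)^i (σ with its i-th vertex removed). For instance
  ∂QSVX = SVX − QVX + QSX − QSV,
  ∂QTVY = TVY − QVY + QTY − QTV.
As a 17×3 matrix over Z this has rank 3, with invariant factors (1,1,1).

Reading off H_k = ker ∂_k / im ∂_{k+1}:

  H_0: rank C_0 − rank ∂_1 = 10 − 9 = 1, and the invariant factors of ∂_1 are all 1, so H_0 ≅ Z.
  H_1: rank ker ∂_1 − rank ∂_2 = (25 − 9) − 14 = 2, and the invariant factors of ∂_2 are all 1, so H_1 ≅ Z^2.
  H_2: rank ker ∂_2 − rank ∂_3 = (17 − 14) − 3 = 0, and the invariant factors of ∂_3 are all 1, so H_2 ≅ 0.
  H_3: rank ker ∂_3 − rank ∂_4 = (3 − 3) − 0 = 0, and there is no ∂_4, so H_3 ≅ 0.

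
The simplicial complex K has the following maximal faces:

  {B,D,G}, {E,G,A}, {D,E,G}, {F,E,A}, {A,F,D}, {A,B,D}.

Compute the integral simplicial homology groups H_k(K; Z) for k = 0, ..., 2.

H_0 = Z,  H_1 = Z,  H_2 = 0.

K has 6 vertices, 12 edges, 6 triangles.
rank ∂_0 = 0, rank ∂_1 = 5 ⇒ b_0 = 6 − 0 − 5 = 1; all invariant factors of ∂_1 are 1 so no torsion. So H_0 = Z.
rank ∂_1 = 5, rank ∂_2 = 6 ⇒ b_1 = 12 − 5 − 6 = 1; all invariant factors of ∂_2 are 1 so no torsion. So H_1 = Z.
rank ∂_2 = 6, rank ∂_3 = 0 ⇒ b_2 = 6 − 6 − 0 = 0. So H_2 = 0.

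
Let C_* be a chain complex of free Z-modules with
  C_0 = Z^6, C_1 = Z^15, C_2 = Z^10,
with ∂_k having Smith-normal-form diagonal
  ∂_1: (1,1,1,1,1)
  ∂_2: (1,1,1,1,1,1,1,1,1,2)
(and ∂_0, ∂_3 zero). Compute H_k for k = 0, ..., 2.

H_0 ≅ Z,  H_1 ≅ Z/2,  H_2 = 0.

H_0: b_0 = 6 − 0 − 5 = 1; torsion from ∂_1 factors > 1: none. So H_0 ≅ Z.
H_1: b_1 = 15 − 5 − 10 = 0; torsion from ∂_2 factors > 1: [2]. So H_1 ≅ Z/2.
H_2: b_2 = 10 − 10 − 0 = 0; torsion from ∂_3 factors > 1: none. So H_2 ≅ 0.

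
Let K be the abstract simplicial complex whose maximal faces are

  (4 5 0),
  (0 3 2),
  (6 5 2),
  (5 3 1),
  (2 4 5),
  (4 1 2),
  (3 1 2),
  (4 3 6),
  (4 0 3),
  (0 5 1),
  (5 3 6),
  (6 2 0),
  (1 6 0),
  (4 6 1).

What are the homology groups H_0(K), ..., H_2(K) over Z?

H_0 ≅ Z,  H_1 ≅ Z^2,  H_2 ≅ Z.

We work with the vertex ordering 0 < 1 < 2 < 3 < 4 < 5 < 6. The simplices of K, each written with vertices in increasing order, are:

  0-simplices (7): [0], [1], [2], [3], [4], [5], [6]
  1-simplices (21): [0,1], [0,2], [0,3], [0,4], [0,5], [0,6], [1,2], [1,3], [1,4], [1,5], [1,6], [2,3], [2,4], [2,5], [2,6], [3,4], [3,5], [3,6], [4,5], [4,6], [5,6]
  2-simplices (14): [0,1,5], [0,1,6], [0,2,3], [0,2,6], [0,3,4], [0,4,5], [1,2,3], [1,2,4], [1,3,5], [1,4,6], [2,4,5], [2,5,6], [3,4,6], [3,5,6]

Hence C_0 ≅ Z^7, C_1 ≅ Z^21, C_2 ≅ Z^14.

Boundary ∂_1: C_1 → C_0 maps an edge to its endpoints' difference, ∂[p,q] = q − p. For instance
  ∂[3,5] = [5] − [3].
The resulting 7×21 matrix has rank 6, and its Smith normal form has invariant factors (1,1,1,1,1,1).

Boundary ∂_2: C_2 → C_1 sends each 2-simplex [p,q,r] to [q,r] − [p,r] + [p,q]. For instance
  ∂[1,2,4] = [2,4] − [1,4] + [1,2],
  ∂[3,4,6] = [4,6] − [3,6] + [3,4].
The 21×14 boundary matrix has rank 13 and Smith normal form diag(1,1,1,1,1,1,1,1,1,1,1,1,1).

Reading off H_k = ker ∂_k / im ∂_{k+1}:

  H_0: rank C_0 − rank ∂_1 = 7 − 6 = 1, and the invariant factors of ∂_1 are all 1, so H_0 = Z.
  H_1: rank ker ∂_1 − rank ∂_2 = (21 − 6) − 13 = 2, and the invariant factors of ∂_2 are all 1, so H_1 = Z^2.
  H_2: rank ker ∂_2 − rank ∂_3 = (14 − 13) − 0 = 1, and there is no ∂_3, so H_2 = Z.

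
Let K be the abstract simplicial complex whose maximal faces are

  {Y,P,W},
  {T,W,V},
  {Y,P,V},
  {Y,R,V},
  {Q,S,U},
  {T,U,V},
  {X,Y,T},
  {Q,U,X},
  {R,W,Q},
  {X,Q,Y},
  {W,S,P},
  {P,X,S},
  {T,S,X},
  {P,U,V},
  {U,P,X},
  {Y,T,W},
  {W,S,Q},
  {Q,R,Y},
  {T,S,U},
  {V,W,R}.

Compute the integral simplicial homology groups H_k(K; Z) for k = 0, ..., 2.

H_0 = Z,  H_1 = Z ⊕ Z/2,  H_2 = 0.

Order the vertices as P < Q < R < S < T < U < V < W < X < Y. Listing each simplex with vertices in this order, K has dimension 2 with simplices:

  0-simplices (10): P, Q, R, S, T, U, V, W, X, Y
  1-simplices (30): PS, PU, PV, PW, PX, PY, QR, QS, QU, QW, QX, QY, RV, RW, RY, ST, SU, SW, SX, TU, TV, TW, TX, TY, UV, UX, VW, VY, WY, XY
  2-simplices (20): PSW, PSX, PUV, PUX, PVY, PWY, QRW, QRY, QSU, QSW, QUX, QXY, RVW, RVY, STU, STX, TUV, TVW, TWY, TXY

Hence C_0 ≅ Z^10, C_1 ≅ Z^30, C_2 ≅ Z^20.

Boundary ∂_1: C_1 → C_0 maps an edge to its endpoints' difference, ∂[p,q] = q − p.
This gives a 10×30 integer matrix of rank 9; reducing to Smith normal form yields diagonal entries (1,1,1,1,1,1,1,1,1).

∂_2: C_2 → C_1 sends each 2-simplex [p,q,r] to [q,r] − [p,r] + [p,q]. For instance
  ∂RVW = VW − RW + RV,
  ∂TXY = XY − TY + TX.
The resulting 30×20 matrix has rank 20, and its Smith normal form has invariant factors (1,1,1,1,1,1,1,1,1,1,1,1,1,1,1,1,1,1,1,2).

Reading off H_k = ker ∂_k / im ∂_{k+1}:

  H_0: rank C_0 − rank ∂_1 = 10 − 9 = 1, and the invariant factors of ∂_1 are all 1, so H_0 ≅ Z.
  H_1: rank ker ∂_1 − rank ∂_2 = (30 − 9) − 20 = 1, and ∂_2 has invariant factor 2 > 1, so H_1 ≅ Z ⊕ Z/2.
  H_2: rank ker ∂_2 − rank ∂_3 = (20 − 20) − 0 = 0, and there is no ∂_3, so H_2 ≅ 0.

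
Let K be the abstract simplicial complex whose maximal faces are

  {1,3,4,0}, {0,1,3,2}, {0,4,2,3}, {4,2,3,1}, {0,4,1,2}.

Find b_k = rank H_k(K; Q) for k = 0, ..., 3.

Take the total order 0 < 1 < 2 < 3 < 4 on the vertex set. Then K (dimension 3) consists of the simplices:

  0-simplices (5): [0], [1], [2], [3], [4]
  1-simplices (10): [0,1], [0,2], [0,3], [0,4], [1,2], [1,3], [1,4], [2,3], [2,4], [3,4]
  2-simplices (10): [0,1,2], [0,1,3], [0,1,4], [0,2,3], [0,2,4], [0,3,4], [1,2,3], [1,2,4], [1,3,4], [2,3,4]
  3-simplices (5): [0,1,2,3], [0,1,2,4], [0,1,3,4], [0,2,3,4], [1,2,3,4]

giving chain groups C_0 ≅ Z^5, C_1 ≅ Z^10, C_2 ≅ Z^10, C_3 ≅ Z^5.

The boundary map ∂_1: C_1 → C_0 sends each edge [p,q] (with p < q) to q − p.
The 5×10 boundary matrix has rank 4 and Smith normal form diag(1,1,1,1).

∂_2: C_2 → C_1 maps a triangle to the signed sum of its edges. For instance
  ∂[1,2,4] = [2,4] − [1,4] + [1,2],
  ∂[1,3,4] = [3,4] − [1,4] + [1,3].
As a 10×10 matrix over Z this has rank 6, with invariant factors (1,1,1,1,1,1).

Boundary ∂_3: C_3 → C_2 sends each 3-simplex σ to the alternating sum Σ_i (−1)^i (σ with its i-th vertex removed). For instance
  ∂[0,2,3,4] = [2,3,4] − [0,3,4] + [0,2,4] − [0,2,3],
  ∂[0,1,3,4] = [1,3,4] − [0,3,4] + [0,1,4] − [0,1,3].
As a 10×5 matrix over Z this has rank 4, with invariant factors (1,1,1,1).

Computing H_k = (kernel of ∂_k) / (image of ∂_{k+1}):

  H_0: rank C_0 − rank ∂_1 = 5 − 4 = 1, and the invariant factors of ∂_1 are all 1, so H_0 = Z.
  H_1: rank ker ∂_1 − rank ∂_2 = (10 − 4) − 6 = 0, and the invariant factors of ∂_2 are all 1, so H_1 = 0.
  H_2: rank ker ∂_2 − rank ∂_3 = (10 − 6) − 4 = 0, and the invariant factors of ∂_3 are all 1, so H_2 = 0.
  H_3: rank ker ∂_3 − rank ∂_4 = (5 − 4) − 0 = 1, and there is no ∂_4, so H_3 = Z.

Hence the Betti numbers are b_0 = 1, b_1 = 0, b_2 = 0, b_3 = 1.

b_0 = 1, b_1 = 0, b_2 = 0, b_3 = 1.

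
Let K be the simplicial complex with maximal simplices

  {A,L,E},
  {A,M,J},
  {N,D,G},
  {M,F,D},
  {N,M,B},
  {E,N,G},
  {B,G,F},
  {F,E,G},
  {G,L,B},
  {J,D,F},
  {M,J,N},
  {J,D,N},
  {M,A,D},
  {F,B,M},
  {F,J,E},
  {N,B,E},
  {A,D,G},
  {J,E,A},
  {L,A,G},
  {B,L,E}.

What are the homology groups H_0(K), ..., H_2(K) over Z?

Take the total order A < B < D < E < F < G < J < L < M < N on the vertex set. Then K (dimension 2) consists of the simplices:

  0-simplices (10): A, B, D, E, F, G, J, L, M, N
  1-simplices (30): AD, AE, AG, AJ, AL, AM, BE, BF, BG, BL, BM, BN, DF, DG, DJ, DM, DN, EF, EG, EJ, EL, EN, FG, FJ, FM, GL, GN, JM, JN, MN
  2-simplices (20): ADG, ADM, AEJ, AEL, AGL, AJM, BEL, BEN, BFG, BFM, BGL, BMN, DFJ, DFM, DGN, DJN, EFG, EFJ, EGN, JMN

giving chain groups C_0 ≅ Z^10, C_1 ≅ Z^30, C_2 ≅ Z^20.

∂_1: C_1 → C_0 sends each edge [p,q] (with p < q) to q − p. For instance
  ∂AG = G − A.
The 10×30 boundary matrix has rank 9 and Smith normal form diag(1,1,1,1,1,1,1,1,1).

The boundary map ∂_2: C_2 → C_1 acts by ∂[p,q,r] = [q,r] − [p,r] + [p,q]. For instance
  ∂AJM = JM − AM + AJ,
  ∂JMN = MN − JN + JM.
As a 30×20 matrix over Z this has rank 20, with invariant factors (1,1,1,1,1,1,1,1,1,1,1,1,1,1,1,1,1,1,1,2).

Now H_k = ker ∂_k / im ∂_{k+1}, so:

  H_0: rank C_0 − rank ∂_1 = 10 − 9 = 1, and the invariant factors of ∂_1 are all 1, so H_0 ≅ Z.
  H_1: rank ker ∂_1 − rank ∂_2 = (30 − 9) − 20 = 1, and ∂_2 has invariant factor 2 > 1, so H_1 ≅ Z ⊕ Z_2.
  H_2: rank ker ∂_2 − rank ∂_3 = (20 − 20) − 0 = 0, and there is no ∂_3, so H_2 ≅ 0.

H_0 = Z,  H_1 = Z ⊕ Z_2,  H_2 = 0.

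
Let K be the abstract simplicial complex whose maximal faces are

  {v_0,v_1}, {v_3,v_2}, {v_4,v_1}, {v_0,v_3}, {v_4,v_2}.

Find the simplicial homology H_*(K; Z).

H_0 = Z,  H_1 = Z.

Fix the vertex order v_0 < v_1 < v_2 < v_3 < v_4 and write every simplex with vertices in increasing order. Then dim K = 1 and the simplices of K are:

  0-simplices (5): [v_0], [v_1], [v_2], [v_3], [v_4]
  1-simplices (5): [v_0,v_1], [v_0,v_3], [v_1,v_4], [v_2,v_3], [v_2,v_4]

giving chain groups C_0 ≅ Z^5, C_1 ≅ Z^5.

∂_1: C_1 → C_0 is given by ∂[p,q] = [q] − [p].
This gives a 5×5 integer matrix of rank 4; reducing to Smith normal form yields diagonal entries (1,1,1,1).

Computing H_k = (kernel of ∂_k) / (image of ∂_{k+1}):

  H_0: rank C_0 − rank ∂_1 = 5 − 4 = 1, and the invariant factors of ∂_1 are all 1, so H_0 = Z.
  H_1: rank ker ∂_1 − rank ∂_2 = (5 − 4) − 0 = 1, and there is no ∂_2, so H_1 = Z.

(K is a triangulation of the circle S^1.)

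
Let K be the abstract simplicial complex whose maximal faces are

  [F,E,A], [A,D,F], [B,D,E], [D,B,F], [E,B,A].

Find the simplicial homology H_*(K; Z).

H_0 ≅ Z,  H_1 ≅ Z,  H_2 = 0.

Order the vertices as A < B < D < E < F. Listing each simplex with vertices in this order, K has dimension 2 with simplices:

  0-simplices (5): A, B, D, E, F
  1-simplices (10): AB, AD, AE, AF, BD, BE, BF, DE, DF, EF
  2-simplices (5): ABE, ADF, AEF, BDE, BDF

so the chain groups are C_0 ≅ Z^5, C_1 ≅ Z^10, C_2 ≅ Z^5.

∂_1: C_1 → C_0 maps an edge to its endpoints' difference, ∂[p,q] = q − p.
The resulting 5×10 matrix has rank 4, and its Smith normal form has invariant factors (1,1,1,1).

Boundary ∂_2: C_2 → C_1 sends each 2-simplex [p,q,r] to [q,r] − [p,r] + [p,q]. For instance
  ∂BDF = DF − BF + BD,
  ∂ABE = BE − AE + AB.
This gives a 10×5 integer matrix of rank 5; reducing to Smith normal form yields diagonal entries (1,1,1,1,1).

Reading off H_k = ker ∂_k / im ∂_{k+1}:

  H_0: rank C_0 − rank ∂_1 = 5 − 4 = 1, and the invariant factors of ∂_1 are all 1, so H_0 = Z.
  H_1: rank ker ∂_1 − rank ∂_2 = (10 − 4) − 5 = 1, and the invariant factors of ∂_2 are all 1, so H_1 = Z.
  H_2: rank ker ∂_2 − rank ∂_3 = (5 − 5) − 0 = 0, and there is no ∂_3, so H_2 = 0.

As a check, the Euler characteristic is 5 − 10 + 5 = 0, which agrees with 1 − 1 + 0 = 0.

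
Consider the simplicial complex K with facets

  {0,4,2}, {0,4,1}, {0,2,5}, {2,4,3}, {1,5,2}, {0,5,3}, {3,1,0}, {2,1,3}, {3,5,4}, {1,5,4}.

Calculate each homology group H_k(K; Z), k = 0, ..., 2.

We work with the vertex ordering 0 < 1 < 2 < 3 < 4 < 5. The simplices of K, each written with vertices in increasing order, are:

  0-simplices (6): [0], [1], [2], [3], [4], [5]
  1-simplices (15): [0,1], [0,2], [0,3], [0,4], [0,5], [1,2], [1,3], [1,4], [1,5], [2,3], [2,4], [2,5], [3,4], [3,5], [4,5]
  2-simplices (10): [0,1,3], [0,1,4], [0,2,4], [0,2,5], [0,3,5], [1,2,3], [1,2,5], [1,4,5], [2,3,4], [3,4,5]

so the chain groups are C_0 ≅ Z^6, C_1 ≅ Z^15, C_2 ≅ Z^10.

∂_1: C_1 → C_0 maps an edge to its endpoints' difference, ∂[p,q] = q − p. For instance
  ∂[2,4] = [4] − [2].
The resulting 6×15 matrix has rank 5, and its Smith normal form has invariant factors (1,1,1,1,1).

Boundary ∂_2: C_2 → C_1 sends each 2-simplex [p,q,r] to [q,r] − [p,r] + [p,q]. For instance
  ∂[1,2,5] = [2,5] − [1,5] + [1,2],
  ∂[0,3,5] = [3,5] − [0,5] + [0,3].
The resulting 15×10 matrix has rank 10, and its Smith normal form has invariant factors (1,1,1,1,1,1,1,1,1,2).

Reading off H_k = ker ∂_k / im ∂_{k+1}:

  H_0: rank C_0 − rank ∂_1 = 6 − 5 = 1, and the invariant factors of ∂_1 are all 1, so H_0 = Z.
  H_1: rank ker ∂_1 − rank ∂_2 = (15 − 5) − 10 = 0, and ∂_2 has invariant factor 2 > 1, so H_1 = Z/2Z.
  H_2: rank ker ∂_2 − rank ∂_3 = (10 − 10) − 0 = 0, and there is no ∂_3, so H_2 = 0.

As a check, the Euler characteristic is 6 − 15 + 10 = 1, which agrees with 1 − 0 + 0 = 1.

H_0 = Z,  H_1 = Z/2Z,  H_2 = 0.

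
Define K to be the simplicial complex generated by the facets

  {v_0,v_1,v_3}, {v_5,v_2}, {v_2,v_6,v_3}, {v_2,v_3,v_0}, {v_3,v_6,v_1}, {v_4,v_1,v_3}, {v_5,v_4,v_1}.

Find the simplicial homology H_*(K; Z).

Fix the vertex order v_0 < v_1 < v_2 < v_3 < v_4 < v_5 < v_6 and write every simplex with vertices in increasing order. Then dim K = 2 and the simplices of K are:

  0-simplices (7): [v_0], [v_1], [v_2], [v_3], [v_4], [v_5], [v_6]
  1-simplices (13): [v_0,v_1], [v_0,v_2], [v_0,v_3], [v_1,v_3], [v_1,v_4], [v_1,v_5], [v_1,v_6], [v_2,v_3], [v_2,v_5], [v_2,v_6], [v_3,v_4], [v_3,v_6], [v_4,v_5]
  2-simplices (6): [v_0,v_1,v_3], [v_0,v_2,v_3], [v_1,v_3,v_4], [v_1,v_3,v_6], [v_1,v_4,v_5], [v_2,v_3,v_6]

giving chain groups C_0 ≅ Z^7, C_1 ≅ Z^13, C_2 ≅ Z^6.

Boundary ∂_1: C_1 → C_0 is given by ∂[p,q] = [q] − [p]. For instance
  ∂[v_1,v_5] = [v_5] − [v_1].
As a 7×13 matrix over Z this has rank 6, with invariant factors (1,1,1,1,1,1).

The boundary map ∂_2: C_2 → C_1 maps a triangle to the signed sum of its edges. For instance
  ∂[v_1,v_3,v_6] = [v_3,v_6] − [v_1,v_6] + [v_1,v_3],
  ∂[v_2,v_3,v_6] = [v_3,v_6] − [v_2,v_6] + [v_2,v_3].
This gives a 13×6 integer matrix of rank 6; reducing to Smith normal form yields diagonal entries (1,1,1,1,1,1).

From H_k ≅ ker(∂_k) / im(∂_{k+1}) we obtain:

  H_0: rank C_0 − rank ∂_1 = 7 − 6 = 1, and the invariant factors of ∂_1 are all 1, so H_0 = Z.
  H_1: rank ker ∂_1 − rank ∂_2 = (13 − 6) − 6 = 1, and the invariant factors of ∂_2 are all 1, so H_1 = Z.
  H_2: rank ker ∂_2 − rank ∂_3 = (6 − 6) − 0 = 0, and there is no ∂_3, so H_2 = 0.

H_0 ≅ Z,  H_1 ≅ Z,  H_2 = 0.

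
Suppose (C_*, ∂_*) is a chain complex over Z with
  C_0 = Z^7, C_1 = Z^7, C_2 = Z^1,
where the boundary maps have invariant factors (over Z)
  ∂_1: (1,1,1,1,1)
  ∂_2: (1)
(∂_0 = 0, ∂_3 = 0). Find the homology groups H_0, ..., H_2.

H_0 = Z^2,  H_1 = Z,  H_2 = 0.

H_0: b_0 = 7 − 0 − 5 = 2; torsion from ∂_1 factors > 1: none. So H_0 = Z^2.
H_1: b_1 = 7 − 5 − 1 = 1; torsion from ∂_2 factors > 1: none. So H_1 = Z.
H_2: b_2 = 1 − 1 − 0 = 0; torsion from ∂_3 factors > 1: none. So H_2 = 0.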